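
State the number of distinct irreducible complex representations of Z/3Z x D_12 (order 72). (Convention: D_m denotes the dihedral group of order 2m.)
27

Explanation: The number of irreducible complex representations of a finite group equals its number of conjugacy classes. For a direct product, #classes(G x H) = #classes(G) * #classes(H). Z/3Z has 3 classes (abelian), D_12 has 9 classes, so 3 * 9 = 27, so Z/3Z x D_12 (order 72) has exactly 27 irreducible complex representations.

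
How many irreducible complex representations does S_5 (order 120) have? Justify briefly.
7

The number of irreducible complex representations of a finite group equals its number of conjugacy classes. Conjugacy classes in S_5 correspond to cycle types, i.e. partitions of 5; there are p(5) = 7 of them, so S_5 (order 120) has exactly 7 irreducible complex representations.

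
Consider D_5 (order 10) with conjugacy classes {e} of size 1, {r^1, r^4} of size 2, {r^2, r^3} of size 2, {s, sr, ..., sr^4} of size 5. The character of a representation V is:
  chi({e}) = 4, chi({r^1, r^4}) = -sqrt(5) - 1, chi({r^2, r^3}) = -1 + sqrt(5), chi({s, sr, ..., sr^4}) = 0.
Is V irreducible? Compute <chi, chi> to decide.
Not irreducible (reducible): <chi, chi> = 4 > 1.

Justification: <chi, chi> = (1/|G|) sum_C |C| * |chi(C)|^2 = (1/10)[1*|4|^2 + 2*|-sqrt(5) - 1|^2 + 2*|-1 + sqrt(5)|^2 + 5*|0|^2]
  = (1/10)[(16) + (4*sqrt(5) + 12) + (12 - 4*sqrt(5)) + (0)] = 40/10 = 4.
A character is irreducible iff <chi, chi> = 1, so this representation is reducible.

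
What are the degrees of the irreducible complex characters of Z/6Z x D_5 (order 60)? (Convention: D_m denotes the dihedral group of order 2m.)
Dimensions: 1, 1, 1, 1, 1, 1, 1, 1, 1, 1, 1, 1, 2, 2, 2, 2, 2, 2, 2, 2, 2, 2, 2, 2

Argument: There are 24 irreducibles (= number of conjugacy classes). Their dimensions d_i satisfy sum d_i^2 = |G| = 60: 1 + 1 + 1 + 1 + 1 + 1 + 1 + 1 + 1 + 1 + 1 + 1 + 4 + 4 + 4 + 4 + 4 + 4 + 4 + 4 + 4 + 4 + 4 + 4 = 60. (For the product with Z/6Z: each of the 6 1-dim characters of Z/6Z tensors with each irrep of D_5, giving 6 copies of each D_5-dimension.)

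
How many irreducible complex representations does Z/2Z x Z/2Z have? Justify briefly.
4

Reasoning: The number of irreducible complex representations of a finite group equals its number of conjugacy classes. Z/2Z x Z/2Z is abelian of order 4, so every element is its own conjugacy class: 4 classes, so Z/2Z x Z/2Z (order 4) has exactly 4 irreducible complex representations.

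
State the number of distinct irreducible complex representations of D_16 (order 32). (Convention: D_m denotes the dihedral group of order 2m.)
11

Proof sketch: The number of irreducible complex representations of a finite group equals its number of conjugacy classes. D_16 has 11 conjugacy classes (n/2 + 3 for n even), so D_16 (order 32) has exactly 11 irreducible complex representations.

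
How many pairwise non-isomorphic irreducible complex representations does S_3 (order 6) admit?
3

Reasoning: The number of irreducible complex representations of a finite group equals its number of conjugacy classes. Conjugacy classes in S_3 correspond to cycle types, i.e. partitions of 3; there are p(3) = 3 of them, so S_3 (order 6) has exactly 3 irreducible complex representations.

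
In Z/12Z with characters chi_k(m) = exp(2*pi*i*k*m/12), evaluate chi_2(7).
chi_2(7) = zeta_12^14 = exp(I*pi/3)

chi_2(7) = zeta_12^(2*7) = zeta_12^14. Since zeta_12^12 = 1, this equals zeta_12^2 = exp(2*pi*i*2/12) = exp(I*pi/3).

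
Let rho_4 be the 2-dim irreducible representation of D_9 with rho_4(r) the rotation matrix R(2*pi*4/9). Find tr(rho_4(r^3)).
chi_{rho_4}(r^3) = 2*cos(2*pi*4*3/9) = -1

Reasoning: rho_4(r^3) is rotation by angle 2*pi*4*3/9, whose trace is 2*cos(2*pi*4*3/9) = -1.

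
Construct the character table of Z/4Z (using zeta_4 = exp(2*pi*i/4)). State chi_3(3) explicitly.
Character table of Z/4Z (irreps indexed chi_0,...,chi_3 with chi_k(m) = zeta_4^(k*m), zeta_4 = exp(2*pi*i/4)):
  irrep \ class  {0} (size 1)  {1} (size 1)  {2} (size 1)  {3} (size 1)
  chi_0          1             1             1             1           
  chi_1          1             I             -1            -I          
  chi_2          1             -1            1             -1          
  chi_3          1             -I            -1            I           

Spot check: chi_3(3) = zeta_4^(3*3) = zeta_4^9 = I.

Justification: Z/4Z is abelian, so all 4 irreducible complex representations are 1-dimensional. They are given by chi_k(m) = zeta_4^(k*m) for k = 0,...,3. Row orthogonality: sum_m chi_k(m) conj(chi_l(m)) = 4 * [k = l].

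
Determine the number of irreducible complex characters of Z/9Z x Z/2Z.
18

Proof sketch: The number of irreducible complex representations of a finite group equals its number of conjugacy classes. Z/9Z x Z/2Z is abelian of order 18, so every element is its own conjugacy class: 18 classes, so Z/9Z x Z/2Z (order 18) has exactly 18 irreducible complex representations.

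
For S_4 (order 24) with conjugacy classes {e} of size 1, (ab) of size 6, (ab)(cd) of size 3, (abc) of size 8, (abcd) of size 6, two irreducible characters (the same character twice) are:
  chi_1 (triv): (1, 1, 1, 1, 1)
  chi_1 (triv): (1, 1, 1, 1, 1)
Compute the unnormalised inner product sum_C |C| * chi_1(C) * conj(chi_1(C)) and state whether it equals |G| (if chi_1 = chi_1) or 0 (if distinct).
Sum = 24 = |G| = 24; so <chi_1, chi_1> = 1 (norm-1 confirms irreducibility).

Solution. Compute term by term over conjugacy classes (|C| * chi_1(C) * conj(chi_1(C))):
  1*(1)*conj(1) + 6*(1)*conj(1) + 3*(1)*conj(1) + 8*(1)*conj(1) + 6*(1)*conj(1)
  = (1) + (6) + (3) + (8) + (6)
  = 24.
Dividing by |G| = 24 gives 24/24 = 1, matching the row-orthogonality relation <chi_1, chi_1> = [chi_1 = chi_1].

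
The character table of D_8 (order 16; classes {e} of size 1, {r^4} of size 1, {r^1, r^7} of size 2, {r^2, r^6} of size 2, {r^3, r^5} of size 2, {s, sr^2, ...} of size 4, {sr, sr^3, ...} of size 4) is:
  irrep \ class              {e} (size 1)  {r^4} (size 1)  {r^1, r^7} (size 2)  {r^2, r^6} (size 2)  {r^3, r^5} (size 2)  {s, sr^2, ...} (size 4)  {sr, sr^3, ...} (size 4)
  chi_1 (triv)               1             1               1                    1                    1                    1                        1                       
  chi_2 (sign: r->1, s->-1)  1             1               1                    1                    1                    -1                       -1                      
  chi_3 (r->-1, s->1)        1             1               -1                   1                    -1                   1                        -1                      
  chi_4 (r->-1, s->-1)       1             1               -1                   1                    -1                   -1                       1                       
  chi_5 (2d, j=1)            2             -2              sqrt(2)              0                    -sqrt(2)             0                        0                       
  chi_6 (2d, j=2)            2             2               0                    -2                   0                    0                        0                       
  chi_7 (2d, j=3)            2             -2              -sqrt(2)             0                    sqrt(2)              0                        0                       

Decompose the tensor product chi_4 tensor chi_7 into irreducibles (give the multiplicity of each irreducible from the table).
chi_4 tensor chi_7 = chi_5 (all other irreducibles have multiplicity 0).

Argument: The character of a tensor product is the pointwise product (chi_4 * chi_7)(C) = chi_4(C) * chi_7(C):
  {e}: (1)*(2), {r^4}: (1)*(-2), {r^1, r^7}: (-1)*(-sqrt(2)), {r^2, r^6}: (1)*(0), {r^3, r^5}: (-1)*(sqrt(2)), {s, sr^2, ...}: (-1)*(0), {sr, sr^3, ...}: (1)*(0)
so (chi_4 * chi_7) takes values
  {e} -> 2, {r^4} -> -2, {r^1, r^7} -> sqrt(2), {r^2, r^6} -> 0, {r^3, r^5} -> -sqrt(2), {s, sr^2, ...} -> 0, {sr, sr^3, ...} -> 0.
Now take the inner product of this character with each irreducible chi from the table, <chi_4*chi_7, chi> = (1/16) sum_C |C| (chi_4*chi_7)(C) conj(chi(C)):
  <chi_4*chi_7, chi_1> = (1/16)[1*(2)*conj(1) + 1*(-2)*conj(1) + 2*(sqrt(2))*conj(1) + 2*(0)*conj(1) + 2*(-sqrt(2))*conj(1) + 4*(0)*conj(1) + 4*(0)*conj(1)]
      = (1/16)[(2) + (-2) + (2*sqrt(2)) + (0) + (-2*sqrt(2)) + (0) + (0)] = 0/16 = 0
  <chi_4*chi_7, chi_2> = (1/16)[1*(2)*conj(1) + 1*(-2)*conj(1) + 2*(sqrt(2))*conj(1) + 2*(0)*conj(1) + 2*(-sqrt(2))*conj(1) + 4*(0)*conj(-1) + 4*(0)*conj(-1)]
      = (1/16)[(2) + (-2) + (2*sqrt(2)) + (0) + (-2*sqrt(2)) + (0) + (0)] = 0/16 = 0
  <chi_4*chi_7, chi_3> = (1/16)[1*(2)*conj(1) + 1*(-2)*conj(1) + 2*(sqrt(2))*conj(-1) + 2*(0)*conj(1) + 2*(-sqrt(2))*conj(-1) + 4*(0)*conj(1) + 4*(0)*conj(-1)]
      = (1/16)[(2) + (-2) + (-2*sqrt(2)) + (0) + (2*sqrt(2)) + (0) + (0)] = 0/16 = 0
  <chi_4*chi_7, chi_4> = (1/16)[1*(2)*conj(1) + 1*(-2)*conj(1) + 2*(sqrt(2))*conj(-1) + 2*(0)*conj(1) + 2*(-sqrt(2))*conj(-1) + 4*(0)*conj(-1) + 4*(0)*conj(1)]
      = (1/16)[(2) + (-2) + (-2*sqrt(2)) + (0) + (2*sqrt(2)) + (0) + (0)] = 0/16 = 0
  <chi_4*chi_7, chi_5> = (1/16)[1*(2)*conj(2) + 1*(-2)*conj(-2) + 2*(sqrt(2))*conj(sqrt(2)) + 2*(0)*conj(0) + 2*(-sqrt(2))*conj(-sqrt(2)) + 4*(0)*conj(0) + 4*(0)*conj(0)]
      = (1/16)[(4) + (4) + (4) + (0) + (4) + (0) + (0)] = 16/16 = 1
  <chi_4*chi_7, chi_6> = (1/16)[1*(2)*conj(2) + 1*(-2)*conj(2) + 2*(sqrt(2))*conj(0) + 2*(0)*conj(-2) + 2*(-sqrt(2))*conj(0) + 4*(0)*conj(0) + 4*(0)*conj(0)]
      = (1/16)[(4) + (-4) + (0) + (0) + (0) + (0) + (0)] = 0/16 = 0
  <chi_4*chi_7, chi_7> = (1/16)[1*(2)*conj(2) + 1*(-2)*conj(-2) + 2*(sqrt(2))*conj(-sqrt(2)) + 2*(0)*conj(0) + 2*(-sqrt(2))*conj(sqrt(2)) + 4*(0)*conj(0) + 4*(0)*conj(0)]
      = (1/16)[(4) + (4) + (-4) + (0) + (-4) + (0) + (0)] = 0/16 = 0
Hence the multiplicities are chi_5: 1. Dimension check: dim(chi_4)*dim(chi_7) = 1*2 = 2 and sum (mult * dim) = 1*2 = 2.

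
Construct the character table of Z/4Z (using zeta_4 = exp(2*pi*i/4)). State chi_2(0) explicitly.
Character table of Z/4Z (irreps indexed chi_0,...,chi_3 with chi_k(m) = zeta_4^(k*m), zeta_4 = exp(2*pi*i/4)):
  irrep \ class  {0} (size 1)  {1} (size 1)  {2} (size 1)  {3} (size 1)
  chi_0          1             1             1             1           
  chi_1          1             I             -1            -I          
  chi_2          1             -1            1             -1          
  chi_3          1             -I            -1            I           

Spot check: chi_2(0) = zeta_4^(2*0) = zeta_4^0 = 1.

Reasoning: Z/4Z is abelian, so all 4 irreducible complex representations are 1-dimensional. They are given by chi_k(m) = zeta_4^(k*m) for k = 0,...,3. Row orthogonality: sum_m chi_k(m) conj(chi_l(m)) = 4 * [k = l].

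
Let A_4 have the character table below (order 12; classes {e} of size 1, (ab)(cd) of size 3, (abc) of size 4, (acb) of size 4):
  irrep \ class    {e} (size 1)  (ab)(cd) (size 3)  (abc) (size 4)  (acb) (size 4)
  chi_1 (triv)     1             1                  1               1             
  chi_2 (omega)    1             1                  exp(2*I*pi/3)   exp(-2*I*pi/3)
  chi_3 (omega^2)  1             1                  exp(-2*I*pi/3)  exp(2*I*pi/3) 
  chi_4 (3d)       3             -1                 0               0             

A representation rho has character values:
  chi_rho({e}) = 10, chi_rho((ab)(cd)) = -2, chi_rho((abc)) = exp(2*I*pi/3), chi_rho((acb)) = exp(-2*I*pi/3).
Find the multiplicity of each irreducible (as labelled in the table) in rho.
Multiplicities: chi_1: 0, chi_2: 1, chi_3: 0, chi_4: 3.

Explanation: Use <chi_rho, chi> = (1/|G|) sum_C |C| * chi_rho(C) * conj(chi(C)) with |G| = 12 for each irreducible chi in the table:
  <chi_rho, chi_1> = (1/12)[1*(10)*conj(1) + 3*(-2)*conj(1) + 4*(exp(2*I*pi/3))*conj(1) + 4*(exp(-2*I*pi/3))*conj(1)]
      = (1/12)[(10) + (-6) + (4*exp(2*I*pi/3)) + (4*exp(-2*I*pi/3))] = 0/12 = 0
  <chi_rho, chi_2> = (1/12)[1*(10)*conj(1) + 3*(-2)*conj(1) + 4*(exp(2*I*pi/3))*conj(exp(2*I*pi/3)) + 4*(exp(-2*I*pi/3))*conj(exp(-2*I*pi/3))]
      = (1/12)[(10) + (-6) + (4) + (4)] = 12/12 = 1
  <chi_rho, chi_3> = (1/12)[1*(10)*conj(1) + 3*(-2)*conj(1) + 4*(exp(2*I*pi/3))*conj(exp(-2*I*pi/3)) + 4*(exp(-2*I*pi/3))*conj(exp(2*I*pi/3))]
      = (1/12)[(10) + (-6) + (4*exp(-2*I*pi/3)) + (4*exp(2*I*pi/3))] = 0/12 = 0
  <chi_rho, chi_4> = (1/12)[1*(10)*conj(3) + 3*(-2)*conj(-1) + 4*(exp(2*I*pi/3))*conj(0) + 4*(exp(-2*I*pi/3))*conj(0)]
      = (1/12)[(30) + (6) + (0) + (0)] = 36/12 = 3
(Exp terms are combined using exp(i*s)*conj(exp(i*t)) = exp(i*(s-t)), and sums of them are collapsed using the identity that for every m > 1 the m distinct m-th roots of unity sum to 0, e.g. 1 + exp(2*I*pi/3) + exp(-2*I*pi/3) = 0.)
Dimension check: dim(rho) = sum (mult * dim) = 0*1 + 1*1 + 0*1 + 3*3 = 10 = chi_rho(e) = 10.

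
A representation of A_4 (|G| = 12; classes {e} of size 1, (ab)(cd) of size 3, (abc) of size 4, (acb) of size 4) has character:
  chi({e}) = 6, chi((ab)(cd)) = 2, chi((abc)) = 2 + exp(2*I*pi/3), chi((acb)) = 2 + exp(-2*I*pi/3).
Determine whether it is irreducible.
Not irreducible (reducible): <chi, chi> = 6 > 1.

Derivation: <chi, chi> = (1/|G|) sum_C |C| * |chi(C)|^2 = (1/12)[1*|6|^2 + 3*|2|^2 + 4*|2 + exp(2*I*pi/3)|^2 + 4*|2 + exp(-2*I*pi/3)|^2]
  = (1/12)[(36) + (12) + (12) + (12)] = 72/12 = 6.
(Exp terms are combined using exp(i*s)*conj(exp(i*t)) = exp(i*(s-t)), and sums of them are collapsed using the identity that for every m > 1 the m distinct m-th roots of unity sum to 0, e.g. 1 + exp(2*I*pi/3) + exp(-2*I*pi/3) = 0.)
A character is irreducible iff <chi, chi> = 1, so this representation is reducible.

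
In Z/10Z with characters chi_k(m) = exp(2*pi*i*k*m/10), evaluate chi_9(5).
chi_9(5) = zeta_10^45 = -1

Details: chi_9(5) = zeta_10^(9*5) = zeta_10^45. Since zeta_10^10 = 1, this equals zeta_10^5 = exp(2*pi*i*5/10) = -1.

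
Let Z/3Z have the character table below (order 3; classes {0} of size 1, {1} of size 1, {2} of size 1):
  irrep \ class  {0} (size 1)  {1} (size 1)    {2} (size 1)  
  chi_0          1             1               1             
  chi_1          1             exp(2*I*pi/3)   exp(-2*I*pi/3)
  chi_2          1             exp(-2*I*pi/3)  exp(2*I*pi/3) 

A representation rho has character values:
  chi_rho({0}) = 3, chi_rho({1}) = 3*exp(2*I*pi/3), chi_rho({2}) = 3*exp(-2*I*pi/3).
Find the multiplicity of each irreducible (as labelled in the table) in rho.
Multiplicities: chi_0: 0, chi_1: 3, chi_2: 0.

Why: Use <chi_rho, chi> = (1/|G|) sum_C |C| * chi_rho(C) * conj(chi(C)) with |G| = 3 for each irreducible chi in the table:
  <chi_rho, chi_0> = (1/3)[1*(3)*conj(1) + 1*(3*exp(2*I*pi/3))*conj(1) + 1*(3*exp(-2*I*pi/3))*conj(1)]
      = (1/3)[(3) + (3*exp(2*I*pi/3)) + (3*exp(-2*I*pi/3))] = 0/3 = 0
  <chi_rho, chi_1> = (1/3)[1*(3)*conj(1) + 1*(3*exp(2*I*pi/3))*conj(exp(2*I*pi/3)) + 1*(3*exp(-2*I*pi/3))*conj(exp(-2*I*pi/3))]
      = (1/3)[(3) + (3) + (3)] = 9/3 = 3
  <chi_rho, chi_2> = (1/3)[1*(3)*conj(1) + 1*(3*exp(2*I*pi/3))*conj(exp(-2*I*pi/3)) + 1*(3*exp(-2*I*pi/3))*conj(exp(2*I*pi/3))]
      = (1/3)[(3) + (3*exp(-2*I*pi/3)) + (3*exp(2*I*pi/3))] = 0/3 = 0
(Exp terms are combined using exp(i*s)*conj(exp(i*t)) = exp(i*(s-t)), and sums of them are collapsed using the identity that for every m > 1 the m distinct m-th roots of unity sum to 0, e.g. 1 + exp(2*I*pi/3) + exp(-2*I*pi/3) = 0.)
Dimension check: dim(rho) = sum (mult * dim) = 0*1 + 3*1 + 0*1 = 3 = chi_rho(e) = 3.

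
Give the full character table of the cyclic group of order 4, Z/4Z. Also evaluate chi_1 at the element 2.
Character table of Z/4Z (irreps indexed chi_0,...,chi_3 with chi_k(m) = zeta_4^(k*m), zeta_4 = exp(2*pi*i/4)):
  irrep \ class  {0} (size 1)  {1} (size 1)  {2} (size 1)  {3} (size 1)
  chi_0          1             1             1             1           
  chi_1          1             I             -1            -I          
  chi_2          1             -1            1             -1          
  chi_3          1             -I            -1            I           

Spot check: chi_1(2) = zeta_4^(1*2) = zeta_4^2 = -1.

Argument: Z/4Z is abelian, so all 4 irreducible complex representations are 1-dimensional. They are given by chi_k(m) = zeta_4^(k*m) for k = 0,...,3. Row orthogonality: sum_m chi_k(m) conj(chi_l(m)) = 4 * [k = l].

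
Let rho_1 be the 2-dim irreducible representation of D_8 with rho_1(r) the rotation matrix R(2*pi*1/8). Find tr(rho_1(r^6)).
chi_{rho_1}(r^6) = 2*cos(2*pi*1*6/8) = 0

Solution. rho_1(r^6) is rotation by angle 2*pi*1*6/8, whose trace is 2*cos(2*pi*1*6/8) = 0.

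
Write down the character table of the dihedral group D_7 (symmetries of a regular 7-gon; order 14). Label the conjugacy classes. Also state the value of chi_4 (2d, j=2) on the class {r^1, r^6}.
Conjugacy classes: {e} of size 1, {r^1, r^6} of size 2, {r^2, r^5} of size 2, {r^3, r^4} of size 2, {s, sr, ..., sr^6} of size 7.
Character table:
  irrep \ class              {e} (size 1)  {r^1, r^6} (size 2)  {r^2, r^5} (size 2)  {r^3, r^4} (size 2)  {s, sr, ..., sr^6} (size 7)
  chi_1 (triv)               1             1                    1                    1                    1                          
  chi_2 (sign: r->1, s->-1)  1             1                    1                    1                    -1                         
  chi_3 (2d, j=1)            2             2*cos(2*pi/7)        -2*cos(3*pi/7)       -2*cos(pi/7)         0                          
  chi_4 (2d, j=2)            2             -2*cos(3*pi/7)       -2*cos(pi/7)         2*cos(2*pi/7)        0                          
  chi_5 (2d, j=3)            2             -2*cos(pi/7)         2*cos(2*pi/7)        -2*cos(3*pi/7)       0                          

Spot check: chi_4 (2d, j=2) on {r^1, r^6} = -2*cos(3*pi/7).

Details: D_7 has order 2*7 = 14 with 5 conjugacy classes, hence 5 irreducibles. Sum of squared dims 1 + 1 + 4 + 4 + 4 = 14 = |G|. Linear characters come from the abelianisation; the 2-dimensional irreps have character r^k -> 2*cos(2*pi*j*k/7), reflections -> 0.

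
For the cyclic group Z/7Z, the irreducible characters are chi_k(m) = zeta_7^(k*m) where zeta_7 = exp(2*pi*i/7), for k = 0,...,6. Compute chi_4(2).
chi_4(2) = zeta_7^8 = exp(2*I*pi/7)

Derivation: chi_4(2) = zeta_7^(4*2) = zeta_7^8. Since zeta_7^7 = 1, this equals zeta_7^1 = exp(2*pi*i*1/7) = exp(2*I*pi/7).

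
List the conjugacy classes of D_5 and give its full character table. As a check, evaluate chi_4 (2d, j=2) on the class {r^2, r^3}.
Conjugacy classes: {e} of size 1, {r^1, r^4} of size 2, {r^2, r^3} of size 2, {s, sr, ..., sr^4} of size 5.
Character table:
  irrep \ class              {e} (size 1)  {r^1, r^4} (size 2)  {r^2, r^3} (size 2)  {s, sr, ..., sr^4} (size 5)
  chi_1 (triv)               1             1                    1                    1                          
  chi_2 (sign: r->1, s->-1)  1             1                    1                    -1                         
  chi_3 (2d, j=1)            2             -1/2 + sqrt(5)/2     -sqrt(5)/2 - 1/2     0                          
  chi_4 (2d, j=2)            2             -sqrt(5)/2 - 1/2     -1/2 + sqrt(5)/2     0                          

Spot check: chi_4 (2d, j=2) on {r^2, r^3} = -1/2 + sqrt(5)/2.

Argument: D_5 has order 2*5 = 10 with 4 conjugacy classes, hence 4 irreducibles. Sum of squared dims 1 + 1 + 4 + 4 = 10 = |G|. Linear characters come from the abelianisation; the 2-dimensional irreps have character r^k -> 2*cos(2*pi*j*k/5), reflections -> 0.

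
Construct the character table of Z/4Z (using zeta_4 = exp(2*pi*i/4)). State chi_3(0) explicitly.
Character table of Z/4Z (irreps indexed chi_0,...,chi_3 with chi_k(m) = zeta_4^(k*m), zeta_4 = exp(2*pi*i/4)):
  irrep \ class  {0} (size 1)  {1} (size 1)  {2} (size 1)  {3} (size 1)
  chi_0          1             1             1             1           
  chi_1          1             I             -1            -I          
  chi_2          1             -1            1             -1          
  chi_3          1             -I            -1            I           

Spot check: chi_3(0) = zeta_4^(3*0) = zeta_4^0 = 1.

Justification: Z/4Z is abelian, so all 4 irreducible complex representations are 1-dimensional. They are given by chi_k(m) = zeta_4^(k*m) for k = 0,...,3. Row orthogonality: sum_m chi_k(m) conj(chi_l(m)) = 4 * [k = l].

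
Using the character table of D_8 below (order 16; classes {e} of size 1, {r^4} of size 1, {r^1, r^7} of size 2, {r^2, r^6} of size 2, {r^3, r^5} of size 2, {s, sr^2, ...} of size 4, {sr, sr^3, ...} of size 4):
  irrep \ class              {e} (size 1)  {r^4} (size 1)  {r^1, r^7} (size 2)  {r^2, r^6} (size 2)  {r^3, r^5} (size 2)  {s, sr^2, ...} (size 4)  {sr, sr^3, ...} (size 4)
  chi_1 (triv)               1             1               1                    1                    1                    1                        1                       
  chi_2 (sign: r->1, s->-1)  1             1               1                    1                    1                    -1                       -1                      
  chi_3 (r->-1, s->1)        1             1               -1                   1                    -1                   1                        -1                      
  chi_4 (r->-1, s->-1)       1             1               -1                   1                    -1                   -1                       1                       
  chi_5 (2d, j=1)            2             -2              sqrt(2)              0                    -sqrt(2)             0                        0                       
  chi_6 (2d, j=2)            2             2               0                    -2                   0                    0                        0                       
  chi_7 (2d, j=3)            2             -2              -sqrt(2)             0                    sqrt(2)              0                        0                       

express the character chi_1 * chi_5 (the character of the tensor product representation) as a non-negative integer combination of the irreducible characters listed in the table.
chi_1 tensor chi_5 = chi_5 (all other irreducibles have multiplicity 0).

Details: The character of a tensor product is the pointwise product (chi_1 * chi_5)(C) = chi_1(C) * chi_5(C):
  {e}: (1)*(2), {r^4}: (1)*(-2), {r^1, r^7}: (1)*(sqrt(2)), {r^2, r^6}: (1)*(0), {r^3, r^5}: (1)*(-sqrt(2)), {s, sr^2, ...}: (1)*(0), {sr, sr^3, ...}: (1)*(0)
so (chi_1 * chi_5) takes values
  {e} -> 2, {r^4} -> -2, {r^1, r^7} -> sqrt(2), {r^2, r^6} -> 0, {r^3, r^5} -> -sqrt(2), {s, sr^2, ...} -> 0, {sr, sr^3, ...} -> 0.
Now take the inner product of this character with each irreducible chi from the table, <chi_1*chi_5, chi> = (1/16) sum_C |C| (chi_1*chi_5)(C) conj(chi(C)):
  <chi_1*chi_5, chi_1> = (1/16)[1*(2)*conj(1) + 1*(-2)*conj(1) + 2*(sqrt(2))*conj(1) + 2*(0)*conj(1) + 2*(-sqrt(2))*conj(1) + 4*(0)*conj(1) + 4*(0)*conj(1)]
      = (1/16)[(2) + (-2) + (2*sqrt(2)) + (0) + (-2*sqrt(2)) + (0) + (0)] = 0/16 = 0
  <chi_1*chi_5, chi_2> = (1/16)[1*(2)*conj(1) + 1*(-2)*conj(1) + 2*(sqrt(2))*conj(1) + 2*(0)*conj(1) + 2*(-sqrt(2))*conj(1) + 4*(0)*conj(-1) + 4*(0)*conj(-1)]
      = (1/16)[(2) + (-2) + (2*sqrt(2)) + (0) + (-2*sqrt(2)) + (0) + (0)] = 0/16 = 0
  <chi_1*chi_5, chi_3> = (1/16)[1*(2)*conj(1) + 1*(-2)*conj(1) + 2*(sqrt(2))*conj(-1) + 2*(0)*conj(1) + 2*(-sqrt(2))*conj(-1) + 4*(0)*conj(1) + 4*(0)*conj(-1)]
      = (1/16)[(2) + (-2) + (-2*sqrt(2)) + (0) + (2*sqrt(2)) + (0) + (0)] = 0/16 = 0
  <chi_1*chi_5, chi_4> = (1/16)[1*(2)*conj(1) + 1*(-2)*conj(1) + 2*(sqrt(2))*conj(-1) + 2*(0)*conj(1) + 2*(-sqrt(2))*conj(-1) + 4*(0)*conj(-1) + 4*(0)*conj(1)]
      = (1/16)[(2) + (-2) + (-2*sqrt(2)) + (0) + (2*sqrt(2)) + (0) + (0)] = 0/16 = 0
  <chi_1*chi_5, chi_5> = (1/16)[1*(2)*conj(2) + 1*(-2)*conj(-2) + 2*(sqrt(2))*conj(sqrt(2)) + 2*(0)*conj(0) + 2*(-sqrt(2))*conj(-sqrt(2)) + 4*(0)*conj(0) + 4*(0)*conj(0)]
      = (1/16)[(4) + (4) + (4) + (0) + (4) + (0) + (0)] = 16/16 = 1
  <chi_1*chi_5, chi_6> = (1/16)[1*(2)*conj(2) + 1*(-2)*conj(2) + 2*(sqrt(2))*conj(0) + 2*(0)*conj(-2) + 2*(-sqrt(2))*conj(0) + 4*(0)*conj(0) + 4*(0)*conj(0)]
      = (1/16)[(4) + (-4) + (0) + (0) + (0) + (0) + (0)] = 0/16 = 0
  <chi_1*chi_5, chi_7> = (1/16)[1*(2)*conj(2) + 1*(-2)*conj(-2) + 2*(sqrt(2))*conj(-sqrt(2)) + 2*(0)*conj(0) + 2*(-sqrt(2))*conj(sqrt(2)) + 4*(0)*conj(0) + 4*(0)*conj(0)]
      = (1/16)[(4) + (4) + (-4) + (0) + (-4) + (0) + (0)] = 0/16 = 0
Hence the multiplicities are chi_5: 1. Dimension check: dim(chi_1)*dim(chi_5) = 1*2 = 2 and sum (mult * dim) = 1*2 = 2.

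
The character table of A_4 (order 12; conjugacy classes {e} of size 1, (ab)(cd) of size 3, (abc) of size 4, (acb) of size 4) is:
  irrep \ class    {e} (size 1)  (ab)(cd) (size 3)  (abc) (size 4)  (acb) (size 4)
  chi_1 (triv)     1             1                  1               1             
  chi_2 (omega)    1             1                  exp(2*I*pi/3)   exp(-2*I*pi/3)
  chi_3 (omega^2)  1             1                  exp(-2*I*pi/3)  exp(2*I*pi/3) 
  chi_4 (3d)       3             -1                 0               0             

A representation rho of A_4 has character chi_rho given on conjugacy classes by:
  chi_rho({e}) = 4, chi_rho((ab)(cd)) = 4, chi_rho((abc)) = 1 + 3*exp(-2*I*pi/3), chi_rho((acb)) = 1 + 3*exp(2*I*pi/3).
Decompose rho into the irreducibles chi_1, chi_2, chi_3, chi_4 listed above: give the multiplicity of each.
Multiplicities: chi_1: 1, chi_2: 0, chi_3: 3, chi_4: 0.

Explanation: Use <chi_rho, chi> = (1/|G|) sum_C |C| * chi_rho(C) * conj(chi(C)) with |G| = 12 for each irreducible chi in the table:
  <chi_rho, chi_1> = (1/12)[1*(4)*conj(1) + 3*(4)*conj(1) + 4*(1 + 3*exp(-2*I*pi/3))*conj(1) + 4*(1 + 3*exp(2*I*pi/3))*conj(1)]
      = (1/12)[(4) + (12) + (4 + 12*exp(-2*I*pi/3)) + (4 + 12*exp(2*I*pi/3))] = 12/12 = 1
  <chi_rho, chi_2> = (1/12)[1*(4)*conj(1) + 3*(4)*conj(1) + 4*(1 + 3*exp(-2*I*pi/3))*conj(exp(2*I*pi/3)) + 4*(1 + 3*exp(2*I*pi/3))*conj(exp(-2*I*pi/3))]
      = (1/12)[(4) + (12) + (4*exp(-2*I*pi/3) + 12*exp(2*I*pi/3)) + (12*exp(-2*I*pi/3) + 4*exp(2*I*pi/3))] = 0/12 = 0
  <chi_rho, chi_3> = (1/12)[1*(4)*conj(1) + 3*(4)*conj(1) + 4*(1 + 3*exp(-2*I*pi/3))*conj(exp(-2*I*pi/3)) + 4*(1 + 3*exp(2*I*pi/3))*conj(exp(2*I*pi/3))]
      = (1/12)[(4) + (12) + (12 + 4*exp(2*I*pi/3)) + (12 + 4*exp(-2*I*pi/3))] = 36/12 = 3
  <chi_rho, chi_4> = (1/12)[1*(4)*conj(3) + 3*(4)*conj(-1) + 4*(1 + 3*exp(-2*I*pi/3))*conj(0) + 4*(1 + 3*exp(2*I*pi/3))*conj(0)]
      = (1/12)[(12) + (-12) + (0) + (0)] = 0/12 = 0
(Exp terms are combined using exp(i*s)*conj(exp(i*t)) = exp(i*(s-t)), and sums of them are collapsed using the identity that for every m > 1 the m distinct m-th roots of unity sum to 0, e.g. 1 + exp(2*I*pi/3) + exp(-2*I*pi/3) = 0.)
Dimension check: dim(rho) = sum (mult * dim) = 1*1 + 0*1 + 3*1 + 0*3 = 4 = chi_rho(e) = 4.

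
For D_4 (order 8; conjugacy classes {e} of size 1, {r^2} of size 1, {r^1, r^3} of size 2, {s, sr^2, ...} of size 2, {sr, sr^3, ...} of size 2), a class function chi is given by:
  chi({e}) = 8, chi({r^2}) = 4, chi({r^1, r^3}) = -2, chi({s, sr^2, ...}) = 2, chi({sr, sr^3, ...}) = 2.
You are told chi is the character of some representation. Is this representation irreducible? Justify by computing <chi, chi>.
Not irreducible (reducible): <chi, chi> = 13 > 1.

Proof sketch: <chi, chi> = (1/|G|) sum_C |C| * |chi(C)|^2 = (1/8)[1*|8|^2 + 1*|4|^2 + 2*|-2|^2 + 2*|2|^2 + 2*|2|^2]
  = (1/8)[(64) + (16) + (8) + (8) + (8)] = 104/8 = 13.
A character is irreducible iff <chi, chi> = 1, so this representation is reducible.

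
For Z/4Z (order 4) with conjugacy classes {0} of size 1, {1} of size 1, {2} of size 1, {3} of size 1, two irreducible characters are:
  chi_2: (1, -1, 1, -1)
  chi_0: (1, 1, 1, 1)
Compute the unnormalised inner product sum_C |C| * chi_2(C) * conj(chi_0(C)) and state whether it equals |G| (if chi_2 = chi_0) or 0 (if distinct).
Sum = 0; so <chi_2, chi_0> = 0 (distinct irreducibles are orthogonal).

Derivation: Compute term by term over conjugacy classes (|C| * chi_2(C) * conj(chi_0(C))):
  1*(1)*conj(1) + 1*(-1)*conj(1) + 1*(1)*conj(1) + 1*(-1)*conj(1)
  = (1) + (-1) + (1) + (-1)
  = 0.
(Exp terms are combined using exp(i*s)*conj(exp(i*t)) = exp(i*(s-t)), and sums of them are collapsed using the identity that for every m > 1 the m distinct m-th roots of unity sum to 0, e.g. 1 + exp(2*I*pi/3) + exp(-2*I*pi/3) = 0.)
Dividing by |G| = 4 gives 0/4 = 0, matching the row-orthogonality relation <chi_2, chi_0> = [chi_2 = chi_0].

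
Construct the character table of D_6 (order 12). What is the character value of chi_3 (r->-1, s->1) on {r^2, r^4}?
Conjugacy classes: {e} of size 1, {r^3} of size 1, {r^1, r^5} of size 2, {r^2, r^4} of size 2, {s, sr^2, ...} of size 3, {sr, sr^3, ...} of size 3.
Character table:
  irrep \ class              {e} (size 1)  {r^3} (size 1)  {r^1, r^5} (size 2)  {r^2, r^4} (size 2)  {s, sr^2, ...} (size 3)  {sr, sr^3, ...} (size 3)
  chi_1 (triv)               1             1               1                    1                    1                        1                       
  chi_2 (sign: r->1, s->-1)  1             1               1                    1                    -1                       -1                      
  chi_3 (r->-1, s->1)        1             -1              -1                   1                    1                        -1                      
  chi_4 (r->-1, s->-1)       1             -1              -1                   1                    -1                       1                       
  chi_5 (2d, j=1)            2             -2              1                    -1                   0                        0                       
  chi_6 (2d, j=2)            2             2               -1                   -1                   0                        0                       

Spot check: chi_3 (r->-1, s->1) on {r^2, r^4} = 1.

Explanation: D_6 has order 2*6 = 12 with 6 conjugacy classes, hence 6 irreducibles. Sum of squared dims 1 + 1 + 1 + 1 + 4 + 4 = 12 = |G|. Linear characters come from the abelianisation; the 2-dimensional irreps have character r^k -> 2*cos(2*pi*j*k/6), reflections -> 0.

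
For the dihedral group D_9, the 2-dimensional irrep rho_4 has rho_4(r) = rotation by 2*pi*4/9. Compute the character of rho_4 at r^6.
chi_{rho_4}(r^6) = 2*cos(2*pi*4*6/9) = -1

Argument: rho_4(r^6) is rotation by angle 2*pi*4*6/9, whose trace is 2*cos(2*pi*4*6/9) = -1.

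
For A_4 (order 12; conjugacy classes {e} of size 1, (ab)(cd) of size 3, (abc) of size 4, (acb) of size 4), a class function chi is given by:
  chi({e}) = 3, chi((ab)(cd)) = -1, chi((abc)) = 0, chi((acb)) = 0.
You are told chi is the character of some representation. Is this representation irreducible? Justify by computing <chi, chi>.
Irreducible: <chi, chi> = 1.

Proof sketch: <chi, chi> = (1/|G|) sum_C |C| * |chi(C)|^2 = (1/12)[1*|3|^2 + 3*|-1|^2 + 4*|0|^2 + 4*|0|^2]
  = (1/12)[(9) + (3) + (0) + (0)] = 12/12 = 1.
(Exp terms are combined using exp(i*s)*conj(exp(i*t)) = exp(i*(s-t)), and sums of them are collapsed using the identity that for every m > 1 the m distinct m-th roots of unity sum to 0, e.g. 1 + exp(2*I*pi/3) + exp(-2*I*pi/3) = 0.)
A character is irreducible iff <chi, chi> = 1, so this representation is irreducible.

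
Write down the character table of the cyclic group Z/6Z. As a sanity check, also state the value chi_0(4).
Character table of Z/6Z (irreps indexed chi_0,...,chi_5 with chi_k(m) = zeta_6^(k*m), zeta_6 = exp(2*pi*i/6)):
  irrep \ class  {0} (size 1)  {1} (size 1)    {2} (size 1)    {3} (size 1)  {4} (size 1)    {5} (size 1)  
  chi_0          1             1               1               1             1               1             
  chi_1          1             exp(I*pi/3)     exp(2*I*pi/3)   -1            exp(-2*I*pi/3)  exp(-I*pi/3)  
  chi_2          1             exp(2*I*pi/3)   exp(-2*I*pi/3)  1             exp(2*I*pi/3)   exp(-2*I*pi/3)
  chi_3          1             -1              1               -1            1               -1            
  chi_4          1             exp(-2*I*pi/3)  exp(2*I*pi/3)   1             exp(-2*I*pi/3)  exp(2*I*pi/3) 
  chi_5          1             exp(-I*pi/3)    exp(-2*I*pi/3)  -1            exp(2*I*pi/3)   exp(I*pi/3)   

Spot check: chi_0(4) = zeta_6^(0*4) = zeta_6^0 = 1.

Working: Z/6Z is abelian, so all 6 irreducible complex representations are 1-dimensional. They are given by chi_k(m) = zeta_6^(k*m) for k = 0,...,5. Row orthogonality: sum_m chi_k(m) conj(chi_l(m)) = 6 * [k = l].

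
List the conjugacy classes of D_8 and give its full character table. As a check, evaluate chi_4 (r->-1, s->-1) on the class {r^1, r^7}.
Conjugacy classes: {e} of size 1, {r^4} of size 1, {r^1, r^7} of size 2, {r^2, r^6} of size 2, {r^3, r^5} of size 2, {s, sr^2, ...} of size 4, {sr, sr^3, ...} of size 4.
Character table:
  irrep \ class              {e} (size 1)  {r^4} (size 1)  {r^1, r^7} (size 2)  {r^2, r^6} (size 2)  {r^3, r^5} (size 2)  {s, sr^2, ...} (size 4)  {sr, sr^3, ...} (size 4)
  chi_1 (triv)               1             1               1                    1                    1                    1                        1                       
  chi_2 (sign: r->1, s->-1)  1             1               1                    1                    1                    -1                       -1                      
  chi_3 (r->-1, s->1)        1             1               -1                   1                    -1                   1                        -1                      
  chi_4 (r->-1, s->-1)       1             1               -1                   1                    -1                   -1                       1                       
  chi_5 (2d, j=1)            2             -2              sqrt(2)              0                    -sqrt(2)             0                        0                       
  chi_6 (2d, j=2)            2             2               0                    -2                   0                    0                        0                       
  chi_7 (2d, j=3)            2             -2              -sqrt(2)             0                    sqrt(2)              0                        0                       

Spot check: chi_4 (r->-1, s->-1) on {r^1, r^7} = -1.

Working: D_8 has order 2*8 = 16 with 7 conjugacy classes, hence 7 irreducibles. Sum of squared dims 1 + 1 + 1 + 1 + 4 + 4 + 4 = 16 = |G|. Linear characters come from the abelianisation; the 2-dimensional irreps have character r^k -> 2*cos(2*pi*j*k/8), reflections -> 0.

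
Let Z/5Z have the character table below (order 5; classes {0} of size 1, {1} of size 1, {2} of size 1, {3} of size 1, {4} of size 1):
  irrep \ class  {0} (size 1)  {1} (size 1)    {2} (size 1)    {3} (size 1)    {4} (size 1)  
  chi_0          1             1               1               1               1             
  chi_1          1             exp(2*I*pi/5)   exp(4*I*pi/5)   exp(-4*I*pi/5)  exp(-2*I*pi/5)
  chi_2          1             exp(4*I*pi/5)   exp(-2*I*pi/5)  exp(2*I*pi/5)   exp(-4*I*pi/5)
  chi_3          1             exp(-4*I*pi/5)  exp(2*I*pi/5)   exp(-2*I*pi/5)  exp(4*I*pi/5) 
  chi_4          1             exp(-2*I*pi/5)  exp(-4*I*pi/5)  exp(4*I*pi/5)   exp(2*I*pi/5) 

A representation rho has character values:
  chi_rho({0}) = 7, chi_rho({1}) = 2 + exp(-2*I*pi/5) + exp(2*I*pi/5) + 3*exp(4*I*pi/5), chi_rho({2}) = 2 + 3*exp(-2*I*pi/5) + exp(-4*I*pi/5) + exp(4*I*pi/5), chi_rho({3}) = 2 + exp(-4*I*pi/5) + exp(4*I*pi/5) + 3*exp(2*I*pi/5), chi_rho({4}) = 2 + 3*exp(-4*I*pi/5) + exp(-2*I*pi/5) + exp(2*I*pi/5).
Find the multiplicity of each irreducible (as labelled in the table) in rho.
Multiplicities: chi_0: 2, chi_1: 1, chi_2: 3, chi_3: 0, chi_4: 1.

Reasoning: Use <chi_rho, chi> = (1/|G|) sum_C |C| * chi_rho(C) * conj(chi(C)) with |G| = 5 for each irreducible chi in the table:
  <chi_rho, chi_0> = (1/5)[1*(7)*conj(1) + 1*(2 + exp(-2*I*pi/5) + exp(2*I*pi/5) + 3*exp(4*I*pi/5))*conj(1) + 1*(2 + 3*exp(-2*I*pi/5) + exp(-4*I*pi/5) + exp(4*I*pi/5))*conj(1) + 1*(2 + exp(-4*I*pi/5) + exp(4*I*pi/5) + 3*exp(2*I*pi/5))*conj(1) + 1*(2 + 3*exp(-4*I*pi/5) + exp(-2*I*pi/5) + exp(2*I*pi/5))*conj(1)]
      = (1/5)[(7) + (2 + exp(-2*I*pi/5) + exp(2*I*pi/5) + 3*exp(4*I*pi/5)) + (2 + 3*exp(-2*I*pi/5) + exp(-4*I*pi/5) + exp(4*I*pi/5)) + (2 + exp(-4*I*pi/5) + exp(4*I*pi/5) + 3*exp(2*I*pi/5)) + (2 + 3*exp(-4*I*pi/5) + exp(-2*I*pi/5) + exp(2*I*pi/5))] = 10/5 = 2
  <chi_rho, chi_1> = (1/5)[1*(7)*conj(1) + 1*(2 + exp(-2*I*pi/5) + exp(2*I*pi/5) + 3*exp(4*I*pi/5))*conj(exp(2*I*pi/5)) + 1*(2 + 3*exp(-2*I*pi/5) + exp(-4*I*pi/5) + exp(4*I*pi/5))*conj(exp(4*I*pi/5)) + 1*(2 + exp(-4*I*pi/5) + exp(4*I*pi/5) + 3*exp(2*I*pi/5))*conj(exp(-4*I*pi/5)) + 1*(2 + 3*exp(-4*I*pi/5) + exp(-2*I*pi/5) + exp(2*I*pi/5))*conj(exp(-2*I*pi/5))]
      = (1/5)[(7) + (1 + 2*exp(-2*I*pi/5) + exp(-4*I*pi/5) + 3*exp(2*I*pi/5)) + (1 + 2*exp(-4*I*pi/5) + exp(2*I*pi/5) + 3*exp(4*I*pi/5)) + (1 + 3*exp(-4*I*pi/5) + exp(-2*I*pi/5) + 2*exp(4*I*pi/5)) + (1 + 3*exp(-2*I*pi/5) + exp(4*I*pi/5) + 2*exp(2*I*pi/5))] = 5/5 = 1
  <chi_rho, chi_2> = (1/5)[1*(7)*conj(1) + 1*(2 + exp(-2*I*pi/5) + exp(2*I*pi/5) + 3*exp(4*I*pi/5))*conj(exp(4*I*pi/5)) + 1*(2 + 3*exp(-2*I*pi/5) + exp(-4*I*pi/5) + exp(4*I*pi/5))*conj(exp(-2*I*pi/5)) + 1*(2 + exp(-4*I*pi/5) + exp(4*I*pi/5) + 3*exp(2*I*pi/5))*conj(exp(2*I*pi/5)) + 1*(2 + 3*exp(-4*I*pi/5) + exp(-2*I*pi/5) + exp(2*I*pi/5))*conj(exp(-4*I*pi/5))]
      = (1/5)[(7) + (3 + 2*exp(-4*I*pi/5) + exp(-2*I*pi/5) + exp(4*I*pi/5)) + (3 + exp(-2*I*pi/5) + exp(-4*I*pi/5) + 2*exp(2*I*pi/5)) + (3 + 2*exp(-2*I*pi/5) + exp(4*I*pi/5) + exp(2*I*pi/5)) + (3 + exp(-4*I*pi/5) + exp(2*I*pi/5) + 2*exp(4*I*pi/5))] = 15/5 = 3
  <chi_rho, chi_3> = (1/5)[1*(7)*conj(1) + 1*(2 + exp(-2*I*pi/5) + exp(2*I*pi/5) + 3*exp(4*I*pi/5))*conj(exp(-4*I*pi/5)) + 1*(2 + 3*exp(-2*I*pi/5) + exp(-4*I*pi/5) + exp(4*I*pi/5))*conj(exp(2*I*pi/5)) + 1*(2 + exp(-4*I*pi/5) + exp(4*I*pi/5) + 3*exp(2*I*pi/5))*conj(exp(-2*I*pi/5)) + 1*(2 + 3*exp(-4*I*pi/5) + exp(-2*I*pi/5) + exp(2*I*pi/5))*conj(exp(4*I*pi/5))]
      = (1/5)[(7) + (3*exp(-2*I*pi/5) + exp(-4*I*pi/5) + exp(2*I*pi/5) + 2*exp(4*I*pi/5)) + (2*exp(-2*I*pi/5) + 3*exp(-4*I*pi/5) + exp(4*I*pi/5) + exp(2*I*pi/5)) + (exp(-2*I*pi/5) + exp(-4*I*pi/5) + 3*exp(4*I*pi/5) + 2*exp(2*I*pi/5)) + (2*exp(-4*I*pi/5) + exp(-2*I*pi/5) + exp(4*I*pi/5) + 3*exp(2*I*pi/5))] = 0/5 = 0
  <chi_rho, chi_4> = (1/5)[1*(7)*conj(1) + 1*(2 + exp(-2*I*pi/5) + exp(2*I*pi/5) + 3*exp(4*I*pi/5))*conj(exp(-2*I*pi/5)) + 1*(2 + 3*exp(-2*I*pi/5) + exp(-4*I*pi/5) + exp(4*I*pi/5))*conj(exp(-4*I*pi/5)) + 1*(2 + exp(-4*I*pi/5) + exp(4*I*pi/5) + 3*exp(2*I*pi/5))*conj(exp(4*I*pi/5)) + 1*(2 + 3*exp(-4*I*pi/5) + exp(-2*I*pi/5) + exp(2*I*pi/5))*conj(exp(2*I*pi/5))]
      = (1/5)[(7) + (1 + 3*exp(-4*I*pi/5) + exp(4*I*pi/5) + 2*exp(2*I*pi/5)) + (1 + exp(-2*I*pi/5) + 2*exp(4*I*pi/5) + 3*exp(2*I*pi/5)) + (1 + 3*exp(-2*I*pi/5) + 2*exp(-4*I*pi/5) + exp(2*I*pi/5)) + (1 + 2*exp(-2*I*pi/5) + exp(-4*I*pi/5) + 3*exp(4*I*pi/5))] = 5/5 = 1
(Exp terms are combined using exp(i*s)*conj(exp(i*t)) = exp(i*(s-t)), and sums of them are collapsed using the identity that for every m > 1 the m distinct m-th roots of unity sum to 0, e.g. 1 + exp(2*I*pi/3) + exp(-2*I*pi/3) = 0.)
Dimension check: dim(rho) = sum (mult * dim) = 2*1 + 1*1 + 3*1 + 0*1 + 1*1 = 7 = chi_rho(e) = 7.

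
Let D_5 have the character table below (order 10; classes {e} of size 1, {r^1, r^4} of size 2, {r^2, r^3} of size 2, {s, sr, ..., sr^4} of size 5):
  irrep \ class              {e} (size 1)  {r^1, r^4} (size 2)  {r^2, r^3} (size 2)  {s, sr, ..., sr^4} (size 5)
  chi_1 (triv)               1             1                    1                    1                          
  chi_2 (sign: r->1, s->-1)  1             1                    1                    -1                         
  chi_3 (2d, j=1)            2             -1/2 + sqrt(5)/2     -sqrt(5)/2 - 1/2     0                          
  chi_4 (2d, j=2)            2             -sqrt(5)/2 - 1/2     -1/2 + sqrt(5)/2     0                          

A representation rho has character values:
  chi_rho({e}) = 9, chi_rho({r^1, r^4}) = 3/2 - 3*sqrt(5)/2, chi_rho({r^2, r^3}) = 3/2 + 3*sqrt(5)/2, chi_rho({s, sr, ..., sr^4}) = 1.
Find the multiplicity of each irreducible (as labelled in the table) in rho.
Multiplicities: chi_1: 2, chi_2: 1, chi_3: 0, chi_4: 3.

Working: Use <chi_rho, chi> = (1/|G|) sum_C |C| * chi_rho(C) * conj(chi(C)) with |G| = 10 for each irreducible chi in the table:
  <chi_rho, chi_1> = (1/10)[1*(9)*conj(1) + 2*(3/2 - 3*sqrt(5)/2)*conj(1) + 2*(3/2 + 3*sqrt(5)/2)*conj(1) + 5*(1)*conj(1)]
      = (1/10)[(9) + (3 - 3*sqrt(5)) + (3 + 3*sqrt(5)) + (5)] = 20/10 = 2
  <chi_rho, chi_2> = (1/10)[1*(9)*conj(1) + 2*(3/2 - 3*sqrt(5)/2)*conj(1) + 2*(3/2 + 3*sqrt(5)/2)*conj(1) + 5*(1)*conj(-1)]
      = (1/10)[(9) + (3 - 3*sqrt(5)) + (3 + 3*sqrt(5)) + (-5)] = 10/10 = 1
  <chi_rho, chi_3> = (1/10)[1*(9)*conj(2) + 2*(3/2 - 3*sqrt(5)/2)*conj(-1/2 + sqrt(5)/2) + 2*(3/2 + 3*sqrt(5)/2)*conj(-sqrt(5)/2 - 1/2) + 5*(1)*conj(0)]
      = (1/10)[(18) + (-9 + 3*sqrt(5)) + (-9 - 3*sqrt(5)) + (0)] = 0/10 = 0
  <chi_rho, chi_4> = (1/10)[1*(9)*conj(2) + 2*(3/2 - 3*sqrt(5)/2)*conj(-sqrt(5)/2 - 1/2) + 2*(3/2 + 3*sqrt(5)/2)*conj(-1/2 + sqrt(5)/2) + 5*(1)*conj(0)]
      = (1/10)[(18) + (6) + (6) + (0)] = 30/10 = 3
Dimension check: dim(rho) = sum (mult * dim) = 2*1 + 1*1 + 0*2 + 3*2 = 9 = chi_rho(e) = 9.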